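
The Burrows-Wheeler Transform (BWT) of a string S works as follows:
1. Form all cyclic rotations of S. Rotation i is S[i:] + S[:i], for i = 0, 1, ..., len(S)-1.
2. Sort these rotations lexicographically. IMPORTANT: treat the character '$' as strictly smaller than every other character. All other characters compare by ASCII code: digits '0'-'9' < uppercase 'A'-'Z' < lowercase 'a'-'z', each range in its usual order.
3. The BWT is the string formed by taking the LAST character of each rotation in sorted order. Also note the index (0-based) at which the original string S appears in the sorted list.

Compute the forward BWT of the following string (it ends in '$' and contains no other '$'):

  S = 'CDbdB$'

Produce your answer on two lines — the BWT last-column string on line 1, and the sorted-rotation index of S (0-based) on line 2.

Answer: Bd$CDb
2

Derivation:
All 6 rotations (rotation i = S[i:]+S[:i]):
  rot[0] = CDbdB$
  rot[1] = DbdB$C
  rot[2] = bdB$CD
  rot[3] = dB$CDb
  rot[4] = B$CDbd
  rot[5] = $CDbdB
Sorted (with $ < everything):
  sorted[0] = $CDbdB  (last char: 'B')
  sorted[1] = B$CDbd  (last char: 'd')
  sorted[2] = CDbdB$  (last char: '$')
  sorted[3] = DbdB$C  (last char: 'C')
  sorted[4] = bdB$CD  (last char: 'D')
  sorted[5] = dB$CDb  (last char: 'b')
Last column: Bd$CDb
Original string S is at sorted index 2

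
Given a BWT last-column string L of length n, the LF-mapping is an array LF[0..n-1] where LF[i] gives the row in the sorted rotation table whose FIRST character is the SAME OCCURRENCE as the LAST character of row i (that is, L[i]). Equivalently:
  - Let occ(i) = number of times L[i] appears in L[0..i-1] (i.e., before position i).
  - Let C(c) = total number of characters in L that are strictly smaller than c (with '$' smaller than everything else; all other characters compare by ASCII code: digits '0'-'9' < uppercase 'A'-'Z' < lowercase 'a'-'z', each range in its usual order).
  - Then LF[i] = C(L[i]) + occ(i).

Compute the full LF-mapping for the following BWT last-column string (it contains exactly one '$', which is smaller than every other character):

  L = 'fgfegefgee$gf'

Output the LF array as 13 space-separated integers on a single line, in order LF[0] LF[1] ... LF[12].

Answer: 5 9 6 1 10 2 7 11 3 4 0 12 8

Derivation:
Char counts: '$':1, 'e':4, 'f':4, 'g':4
C (first-col start): C('$')=0, C('e')=1, C('f')=5, C('g')=9
L[0]='f': occ=0, LF[0]=C('f')+0=5+0=5
L[1]='g': occ=0, LF[1]=C('g')+0=9+0=9
L[2]='f': occ=1, LF[2]=C('f')+1=5+1=6
L[3]='e': occ=0, LF[3]=C('e')+0=1+0=1
L[4]='g': occ=1, LF[4]=C('g')+1=9+1=10
L[5]='e': occ=1, LF[5]=C('e')+1=1+1=2
L[6]='f': occ=2, LF[6]=C('f')+2=5+2=7
L[7]='g': occ=2, LF[7]=C('g')+2=9+2=11
L[8]='e': occ=2, LF[8]=C('e')+2=1+2=3
L[9]='e': occ=3, LF[9]=C('e')+3=1+3=4
L[10]='$': occ=0, LF[10]=C('$')+0=0+0=0
L[11]='g': occ=3, LF[11]=C('g')+3=9+3=12
L[12]='f': occ=3, LF[12]=C('f')+3=5+3=8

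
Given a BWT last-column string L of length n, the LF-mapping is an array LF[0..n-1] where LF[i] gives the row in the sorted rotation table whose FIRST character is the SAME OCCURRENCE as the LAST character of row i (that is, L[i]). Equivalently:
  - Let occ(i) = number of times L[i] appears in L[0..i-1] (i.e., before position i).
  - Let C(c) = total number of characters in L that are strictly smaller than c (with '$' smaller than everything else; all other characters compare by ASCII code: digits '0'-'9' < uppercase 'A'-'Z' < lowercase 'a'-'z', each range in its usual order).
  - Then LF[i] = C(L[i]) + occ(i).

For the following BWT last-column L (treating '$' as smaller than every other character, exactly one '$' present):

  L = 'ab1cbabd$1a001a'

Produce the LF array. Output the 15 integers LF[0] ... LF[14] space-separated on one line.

Answer: 6 10 3 13 11 7 12 14 0 4 8 1 2 5 9

Derivation:
Char counts: '$':1, '0':2, '1':3, 'a':4, 'b':3, 'c':1, 'd':1
C (first-col start): C('$')=0, C('0')=1, C('1')=3, C('a')=6, C('b')=10, C('c')=13, C('d')=14
L[0]='a': occ=0, LF[0]=C('a')+0=6+0=6
L[1]='b': occ=0, LF[1]=C('b')+0=10+0=10
L[2]='1': occ=0, LF[2]=C('1')+0=3+0=3
L[3]='c': occ=0, LF[3]=C('c')+0=13+0=13
L[4]='b': occ=1, LF[4]=C('b')+1=10+1=11
L[5]='a': occ=1, LF[5]=C('a')+1=6+1=7
L[6]='b': occ=2, LF[6]=C('b')+2=10+2=12
L[7]='d': occ=0, LF[7]=C('d')+0=14+0=14
L[8]='$': occ=0, LF[8]=C('$')+0=0+0=0
L[9]='1': occ=1, LF[9]=C('1')+1=3+1=4
L[10]='a': occ=2, LF[10]=C('a')+2=6+2=8
L[11]='0': occ=0, LF[11]=C('0')+0=1+0=1
L[12]='0': occ=1, LF[12]=C('0')+1=1+1=2
L[13]='1': occ=2, LF[13]=C('1')+2=3+2=5
L[14]='a': occ=3, LF[14]=C('a')+3=6+3=9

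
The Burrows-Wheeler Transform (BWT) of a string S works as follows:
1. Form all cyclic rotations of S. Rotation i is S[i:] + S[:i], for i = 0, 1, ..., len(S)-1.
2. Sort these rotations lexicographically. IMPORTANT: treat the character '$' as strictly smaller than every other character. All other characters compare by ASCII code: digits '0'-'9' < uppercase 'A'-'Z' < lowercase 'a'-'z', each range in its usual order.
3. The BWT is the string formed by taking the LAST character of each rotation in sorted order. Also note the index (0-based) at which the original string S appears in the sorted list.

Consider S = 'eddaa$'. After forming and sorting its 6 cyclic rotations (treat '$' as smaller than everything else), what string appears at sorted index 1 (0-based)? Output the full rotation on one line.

Answer: a$edda

Derivation:
All 6 rotations (rotation i = S[i:]+S[:i]):
  rot[0] = eddaa$
  rot[1] = ddaa$e
  rot[2] = daa$ed
  rot[3] = aa$edd
  rot[4] = a$edda
  rot[5] = $eddaa
Sorted (with $ < everything):
  sorted[0] = $eddaa
  sorted[1] = a$edda
  sorted[2] = aa$edd
  sorted[3] = daa$ed
  sorted[4] = ddaa$e
  sorted[5] = eddaa$
sorted[1] = a$edda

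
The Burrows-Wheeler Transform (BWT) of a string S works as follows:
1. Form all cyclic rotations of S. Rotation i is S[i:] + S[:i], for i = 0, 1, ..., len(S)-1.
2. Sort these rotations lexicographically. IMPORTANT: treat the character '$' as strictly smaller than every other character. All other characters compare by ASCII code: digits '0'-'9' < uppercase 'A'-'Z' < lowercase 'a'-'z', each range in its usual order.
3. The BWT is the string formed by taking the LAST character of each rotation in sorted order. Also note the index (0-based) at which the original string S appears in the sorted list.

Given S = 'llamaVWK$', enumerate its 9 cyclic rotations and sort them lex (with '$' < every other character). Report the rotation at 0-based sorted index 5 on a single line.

Answer: amaVWK$ll

Derivation:
All 9 rotations (rotation i = S[i:]+S[:i]):
  rot[0] = llamaVWK$
  rot[1] = lamaVWK$l
  rot[2] = amaVWK$ll
  rot[3] = maVWK$lla
  rot[4] = aVWK$llam
  rot[5] = VWK$llama
  rot[6] = WK$llamaV
  rot[7] = K$llamaVW
  rot[8] = $llamaVWK
Sorted (with $ < everything):
  sorted[0] = $llamaVWK
  sorted[1] = K$llamaVW
  sorted[2] = VWK$llama
  sorted[3] = WK$llamaV
  sorted[4] = aVWK$llam
  sorted[5] = amaVWK$ll
  sorted[6] = lamaVWK$l
  sorted[7] = llamaVWK$
  sorted[8] = maVWK$lla
sorted[5] = amaVWK$ll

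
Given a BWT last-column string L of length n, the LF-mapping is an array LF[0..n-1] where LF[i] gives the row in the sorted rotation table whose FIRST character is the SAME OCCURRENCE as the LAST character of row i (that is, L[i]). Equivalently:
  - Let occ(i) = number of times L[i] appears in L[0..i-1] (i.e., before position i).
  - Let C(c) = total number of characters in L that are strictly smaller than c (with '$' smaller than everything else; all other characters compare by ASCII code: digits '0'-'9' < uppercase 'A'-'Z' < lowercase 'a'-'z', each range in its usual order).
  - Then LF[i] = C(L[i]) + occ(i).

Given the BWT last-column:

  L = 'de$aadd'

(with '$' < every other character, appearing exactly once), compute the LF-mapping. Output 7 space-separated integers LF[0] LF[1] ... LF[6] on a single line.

Answer: 3 6 0 1 2 4 5

Derivation:
Char counts: '$':1, 'a':2, 'd':3, 'e':1
C (first-col start): C('$')=0, C('a')=1, C('d')=3, C('e')=6
L[0]='d': occ=0, LF[0]=C('d')+0=3+0=3
L[1]='e': occ=0, LF[1]=C('e')+0=6+0=6
L[2]='$': occ=0, LF[2]=C('$')+0=0+0=0
L[3]='a': occ=0, LF[3]=C('a')+0=1+0=1
L[4]='a': occ=1, LF[4]=C('a')+1=1+1=2
L[5]='d': occ=1, LF[5]=C('d')+1=3+1=4
L[6]='d': occ=2, LF[6]=C('d')+2=3+2=5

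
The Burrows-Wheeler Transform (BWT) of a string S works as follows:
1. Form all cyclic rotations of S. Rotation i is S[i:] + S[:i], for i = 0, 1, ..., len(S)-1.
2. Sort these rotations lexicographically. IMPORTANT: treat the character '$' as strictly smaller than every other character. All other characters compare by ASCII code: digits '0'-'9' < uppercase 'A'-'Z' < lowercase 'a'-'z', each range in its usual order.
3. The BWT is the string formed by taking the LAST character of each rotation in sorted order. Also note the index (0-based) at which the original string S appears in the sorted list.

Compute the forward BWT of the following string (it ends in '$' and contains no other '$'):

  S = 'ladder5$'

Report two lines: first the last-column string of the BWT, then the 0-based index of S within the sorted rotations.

Answer: 5rladd$e
6

Derivation:
All 8 rotations (rotation i = S[i:]+S[:i]):
  rot[0] = ladder5$
  rot[1] = adder5$l
  rot[2] = dder5$la
  rot[3] = der5$lad
  rot[4] = er5$ladd
  rot[5] = r5$ladde
  rot[6] = 5$ladder
  rot[7] = $ladder5
Sorted (with $ < everything):
  sorted[0] = $ladder5  (last char: '5')
  sorted[1] = 5$ladder  (last char: 'r')
  sorted[2] = adder5$l  (last char: 'l')
  sorted[3] = dder5$la  (last char: 'a')
  sorted[4] = der5$lad  (last char: 'd')
  sorted[5] = er5$ladd  (last char: 'd')
  sorted[6] = ladder5$  (last char: '$')
  sorted[7] = r5$ladde  (last char: 'e')
Last column: 5rladd$e
Original string S is at sorted index 6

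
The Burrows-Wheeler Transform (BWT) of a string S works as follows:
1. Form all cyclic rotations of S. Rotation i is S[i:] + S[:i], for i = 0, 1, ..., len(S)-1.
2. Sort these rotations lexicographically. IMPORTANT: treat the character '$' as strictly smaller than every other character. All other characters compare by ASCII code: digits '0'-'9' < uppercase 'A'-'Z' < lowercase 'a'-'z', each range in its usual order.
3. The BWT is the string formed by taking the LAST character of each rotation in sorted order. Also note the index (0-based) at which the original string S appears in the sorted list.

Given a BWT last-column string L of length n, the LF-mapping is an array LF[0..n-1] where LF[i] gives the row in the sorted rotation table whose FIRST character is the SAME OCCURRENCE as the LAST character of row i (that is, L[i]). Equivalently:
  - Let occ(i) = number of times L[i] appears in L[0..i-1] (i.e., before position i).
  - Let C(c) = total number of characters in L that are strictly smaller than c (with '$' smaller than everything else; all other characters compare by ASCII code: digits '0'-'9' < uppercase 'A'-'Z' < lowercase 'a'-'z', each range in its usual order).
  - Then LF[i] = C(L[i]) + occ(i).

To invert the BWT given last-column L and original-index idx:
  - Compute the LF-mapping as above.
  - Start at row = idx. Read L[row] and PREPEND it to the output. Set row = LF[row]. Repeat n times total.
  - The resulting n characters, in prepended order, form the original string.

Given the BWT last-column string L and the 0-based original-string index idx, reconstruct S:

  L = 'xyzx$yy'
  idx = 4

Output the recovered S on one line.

Answer: yyzxyx$

Derivation:
LF mapping: 1 3 6 2 0 4 5
Walk LF starting at row 4, prepending L[row]:
  step 1: row=4, L[4]='$', prepend. Next row=LF[4]=0
  step 2: row=0, L[0]='x', prepend. Next row=LF[0]=1
  step 3: row=1, L[1]='y', prepend. Next row=LF[1]=3
  step 4: row=3, L[3]='x', prepend. Next row=LF[3]=2
  step 5: row=2, L[2]='z', prepend. Next row=LF[2]=6
  step 6: row=6, L[6]='y', prepend. Next row=LF[6]=5
  step 7: row=5, L[5]='y', prepend. Next row=LF[5]=4
Reversed output: yyzxyx$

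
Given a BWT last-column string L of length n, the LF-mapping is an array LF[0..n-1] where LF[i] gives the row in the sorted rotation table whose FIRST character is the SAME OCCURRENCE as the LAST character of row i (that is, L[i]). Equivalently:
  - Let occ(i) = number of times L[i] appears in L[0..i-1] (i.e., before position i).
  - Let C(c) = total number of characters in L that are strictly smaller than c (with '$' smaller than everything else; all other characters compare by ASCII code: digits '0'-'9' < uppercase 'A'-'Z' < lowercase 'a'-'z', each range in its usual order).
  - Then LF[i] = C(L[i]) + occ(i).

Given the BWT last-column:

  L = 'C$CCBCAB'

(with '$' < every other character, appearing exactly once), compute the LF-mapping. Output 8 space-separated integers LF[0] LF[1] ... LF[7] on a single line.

Char counts: '$':1, 'A':1, 'B':2, 'C':4
C (first-col start): C('$')=0, C('A')=1, C('B')=2, C('C')=4
L[0]='C': occ=0, LF[0]=C('C')+0=4+0=4
L[1]='$': occ=0, LF[1]=C('$')+0=0+0=0
L[2]='C': occ=1, LF[2]=C('C')+1=4+1=5
L[3]='C': occ=2, LF[3]=C('C')+2=4+2=6
L[4]='B': occ=0, LF[4]=C('B')+0=2+0=2
L[5]='C': occ=3, LF[5]=C('C')+3=4+3=7
L[6]='A': occ=0, LF[6]=C('A')+0=1+0=1
L[7]='B': occ=1, LF[7]=C('B')+1=2+1=3

Answer: 4 0 5 6 2 7 1 3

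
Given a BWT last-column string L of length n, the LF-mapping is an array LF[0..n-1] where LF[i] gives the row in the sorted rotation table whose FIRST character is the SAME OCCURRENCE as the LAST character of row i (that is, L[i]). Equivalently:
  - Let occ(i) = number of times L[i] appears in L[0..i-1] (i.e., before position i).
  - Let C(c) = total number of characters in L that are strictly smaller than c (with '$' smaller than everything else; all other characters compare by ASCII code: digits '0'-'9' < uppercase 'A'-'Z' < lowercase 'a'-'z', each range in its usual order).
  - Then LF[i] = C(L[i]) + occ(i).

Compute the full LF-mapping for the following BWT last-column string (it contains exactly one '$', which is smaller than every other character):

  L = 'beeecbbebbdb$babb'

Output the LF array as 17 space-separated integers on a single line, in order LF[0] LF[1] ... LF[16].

Answer: 2 13 14 15 11 3 4 16 5 6 12 7 0 8 1 9 10

Derivation:
Char counts: '$':1, 'a':1, 'b':9, 'c':1, 'd':1, 'e':4
C (first-col start): C('$')=0, C('a')=1, C('b')=2, C('c')=11, C('d')=12, C('e')=13
L[0]='b': occ=0, LF[0]=C('b')+0=2+0=2
L[1]='e': occ=0, LF[1]=C('e')+0=13+0=13
L[2]='e': occ=1, LF[2]=C('e')+1=13+1=14
L[3]='e': occ=2, LF[3]=C('e')+2=13+2=15
L[4]='c': occ=0, LF[4]=C('c')+0=11+0=11
L[5]='b': occ=1, LF[5]=C('b')+1=2+1=3
L[6]='b': occ=2, LF[6]=C('b')+2=2+2=4
L[7]='e': occ=3, LF[7]=C('e')+3=13+3=16
L[8]='b': occ=3, LF[8]=C('b')+3=2+3=5
L[9]='b': occ=4, LF[9]=C('b')+4=2+4=6
L[10]='d': occ=0, LF[10]=C('d')+0=12+0=12
L[11]='b': occ=5, LF[11]=C('b')+5=2+5=7
L[12]='$': occ=0, LF[12]=C('$')+0=0+0=0
L[13]='b': occ=6, LF[13]=C('b')+6=2+6=8
L[14]='a': occ=0, LF[14]=C('a')+0=1+0=1
L[15]='b': occ=7, LF[15]=C('b')+7=2+7=9
L[16]='b': occ=8, LF[16]=C('b')+8=2+8=10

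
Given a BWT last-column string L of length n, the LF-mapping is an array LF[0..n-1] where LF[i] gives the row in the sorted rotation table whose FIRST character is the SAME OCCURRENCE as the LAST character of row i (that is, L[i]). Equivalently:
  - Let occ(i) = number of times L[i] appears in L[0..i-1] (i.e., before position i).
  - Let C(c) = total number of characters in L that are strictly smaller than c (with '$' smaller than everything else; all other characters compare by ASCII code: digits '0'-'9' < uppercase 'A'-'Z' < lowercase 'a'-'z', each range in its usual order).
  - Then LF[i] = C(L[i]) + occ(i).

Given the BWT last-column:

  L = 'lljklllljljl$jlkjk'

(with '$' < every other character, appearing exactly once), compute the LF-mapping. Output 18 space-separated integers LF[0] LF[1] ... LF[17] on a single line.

Char counts: '$':1, 'j':5, 'k':3, 'l':9
C (first-col start): C('$')=0, C('j')=1, C('k')=6, C('l')=9
L[0]='l': occ=0, LF[0]=C('l')+0=9+0=9
L[1]='l': occ=1, LF[1]=C('l')+1=9+1=10
L[2]='j': occ=0, LF[2]=C('j')+0=1+0=1
L[3]='k': occ=0, LF[3]=C('k')+0=6+0=6
L[4]='l': occ=2, LF[4]=C('l')+2=9+2=11
L[5]='l': occ=3, LF[5]=C('l')+3=9+3=12
L[6]='l': occ=4, LF[6]=C('l')+4=9+4=13
L[7]='l': occ=5, LF[7]=C('l')+5=9+5=14
L[8]='j': occ=1, LF[8]=C('j')+1=1+1=2
L[9]='l': occ=6, LF[9]=C('l')+6=9+6=15
L[10]='j': occ=2, LF[10]=C('j')+2=1+2=3
L[11]='l': occ=7, LF[11]=C('l')+7=9+7=16
L[12]='$': occ=0, LF[12]=C('$')+0=0+0=0
L[13]='j': occ=3, LF[13]=C('j')+3=1+3=4
L[14]='l': occ=8, LF[14]=C('l')+8=9+8=17
L[15]='k': occ=1, LF[15]=C('k')+1=6+1=7
L[16]='j': occ=4, LF[16]=C('j')+4=1+4=5
L[17]='k': occ=2, LF[17]=C('k')+2=6+2=8

Answer: 9 10 1 6 11 12 13 14 2 15 3 16 0 4 17 7 5 8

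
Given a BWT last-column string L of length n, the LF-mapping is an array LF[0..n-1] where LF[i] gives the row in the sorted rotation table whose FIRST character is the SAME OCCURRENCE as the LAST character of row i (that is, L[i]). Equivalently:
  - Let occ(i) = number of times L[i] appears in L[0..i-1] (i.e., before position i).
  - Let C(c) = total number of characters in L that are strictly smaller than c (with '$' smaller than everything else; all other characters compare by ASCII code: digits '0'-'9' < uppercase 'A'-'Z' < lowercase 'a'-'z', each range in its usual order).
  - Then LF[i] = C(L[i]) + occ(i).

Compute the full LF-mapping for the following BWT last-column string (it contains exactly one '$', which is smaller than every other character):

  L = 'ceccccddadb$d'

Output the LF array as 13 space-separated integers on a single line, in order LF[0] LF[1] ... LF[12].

Char counts: '$':1, 'a':1, 'b':1, 'c':5, 'd':4, 'e':1
C (first-col start): C('$')=0, C('a')=1, C('b')=2, C('c')=3, C('d')=8, C('e')=12
L[0]='c': occ=0, LF[0]=C('c')+0=3+0=3
L[1]='e': occ=0, LF[1]=C('e')+0=12+0=12
L[2]='c': occ=1, LF[2]=C('c')+1=3+1=4
L[3]='c': occ=2, LF[3]=C('c')+2=3+2=5
L[4]='c': occ=3, LF[4]=C('c')+3=3+3=6
L[5]='c': occ=4, LF[5]=C('c')+4=3+4=7
L[6]='d': occ=0, LF[6]=C('d')+0=8+0=8
L[7]='d': occ=1, LF[7]=C('d')+1=8+1=9
L[8]='a': occ=0, LF[8]=C('a')+0=1+0=1
L[9]='d': occ=2, LF[9]=C('d')+2=8+2=10
L[10]='b': occ=0, LF[10]=C('b')+0=2+0=2
L[11]='$': occ=0, LF[11]=C('$')+0=0+0=0
L[12]='d': occ=3, LF[12]=C('d')+3=8+3=11

Answer: 3 12 4 5 6 7 8 9 1 10 2 0 11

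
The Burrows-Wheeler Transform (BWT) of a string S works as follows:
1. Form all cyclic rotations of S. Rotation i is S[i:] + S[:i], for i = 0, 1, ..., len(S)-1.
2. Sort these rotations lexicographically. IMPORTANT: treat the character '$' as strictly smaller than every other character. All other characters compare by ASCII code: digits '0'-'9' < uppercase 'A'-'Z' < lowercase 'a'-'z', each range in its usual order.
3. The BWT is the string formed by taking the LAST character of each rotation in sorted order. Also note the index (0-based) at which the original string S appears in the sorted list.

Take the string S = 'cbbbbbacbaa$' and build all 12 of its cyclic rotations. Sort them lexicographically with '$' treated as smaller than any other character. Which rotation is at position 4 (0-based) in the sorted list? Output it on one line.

Answer: baa$cbbbbbac

Derivation:
All 12 rotations (rotation i = S[i:]+S[:i]):
  rot[0] = cbbbbbacbaa$
  rot[1] = bbbbbacbaa$c
  rot[2] = bbbbacbaa$cb
  rot[3] = bbbacbaa$cbb
  rot[4] = bbacbaa$cbbb
  rot[5] = bacbaa$cbbbb
  rot[6] = acbaa$cbbbbb
  rot[7] = cbaa$cbbbbba
  rot[8] = baa$cbbbbbac
  rot[9] = aa$cbbbbbacb
  rot[10] = a$cbbbbbacba
  rot[11] = $cbbbbbacbaa
Sorted (with $ < everything):
  sorted[0] = $cbbbbbacbaa
  sorted[1] = a$cbbbbbacba
  sorted[2] = aa$cbbbbbacb
  sorted[3] = acbaa$cbbbbb
  sorted[4] = baa$cbbbbbac
  sorted[5] = bacbaa$cbbbb
  sorted[6] = bbacbaa$cbbb
  sorted[7] = bbbacbaa$cbb
  sorted[8] = bbbbacbaa$cb
  sorted[9] = bbbbbacbaa$c
  sorted[10] = cbaa$cbbbbba
  sorted[11] = cbbbbbacbaa$
sorted[4] = baa$cbbbbbac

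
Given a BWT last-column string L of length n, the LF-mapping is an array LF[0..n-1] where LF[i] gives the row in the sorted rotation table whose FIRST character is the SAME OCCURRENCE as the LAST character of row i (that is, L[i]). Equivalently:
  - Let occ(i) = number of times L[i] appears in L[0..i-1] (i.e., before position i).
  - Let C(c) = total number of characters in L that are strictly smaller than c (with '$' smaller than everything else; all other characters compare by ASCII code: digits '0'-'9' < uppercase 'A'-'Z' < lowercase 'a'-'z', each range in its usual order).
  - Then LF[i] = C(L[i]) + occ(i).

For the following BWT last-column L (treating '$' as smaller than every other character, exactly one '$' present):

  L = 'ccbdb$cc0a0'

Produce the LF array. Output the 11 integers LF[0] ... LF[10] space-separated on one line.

Char counts: '$':1, '0':2, 'a':1, 'b':2, 'c':4, 'd':1
C (first-col start): C('$')=0, C('0')=1, C('a')=3, C('b')=4, C('c')=6, C('d')=10
L[0]='c': occ=0, LF[0]=C('c')+0=6+0=6
L[1]='c': occ=1, LF[1]=C('c')+1=6+1=7
L[2]='b': occ=0, LF[2]=C('b')+0=4+0=4
L[3]='d': occ=0, LF[3]=C('d')+0=10+0=10
L[4]='b': occ=1, LF[4]=C('b')+1=4+1=5
L[5]='$': occ=0, LF[5]=C('$')+0=0+0=0
L[6]='c': occ=2, LF[6]=C('c')+2=6+2=8
L[7]='c': occ=3, LF[7]=C('c')+3=6+3=9
L[8]='0': occ=0, LF[8]=C('0')+0=1+0=1
L[9]='a': occ=0, LF[9]=C('a')+0=3+0=3
L[10]='0': occ=1, LF[10]=C('0')+1=1+1=2

Answer: 6 7 4 10 5 0 8 9 1 3 2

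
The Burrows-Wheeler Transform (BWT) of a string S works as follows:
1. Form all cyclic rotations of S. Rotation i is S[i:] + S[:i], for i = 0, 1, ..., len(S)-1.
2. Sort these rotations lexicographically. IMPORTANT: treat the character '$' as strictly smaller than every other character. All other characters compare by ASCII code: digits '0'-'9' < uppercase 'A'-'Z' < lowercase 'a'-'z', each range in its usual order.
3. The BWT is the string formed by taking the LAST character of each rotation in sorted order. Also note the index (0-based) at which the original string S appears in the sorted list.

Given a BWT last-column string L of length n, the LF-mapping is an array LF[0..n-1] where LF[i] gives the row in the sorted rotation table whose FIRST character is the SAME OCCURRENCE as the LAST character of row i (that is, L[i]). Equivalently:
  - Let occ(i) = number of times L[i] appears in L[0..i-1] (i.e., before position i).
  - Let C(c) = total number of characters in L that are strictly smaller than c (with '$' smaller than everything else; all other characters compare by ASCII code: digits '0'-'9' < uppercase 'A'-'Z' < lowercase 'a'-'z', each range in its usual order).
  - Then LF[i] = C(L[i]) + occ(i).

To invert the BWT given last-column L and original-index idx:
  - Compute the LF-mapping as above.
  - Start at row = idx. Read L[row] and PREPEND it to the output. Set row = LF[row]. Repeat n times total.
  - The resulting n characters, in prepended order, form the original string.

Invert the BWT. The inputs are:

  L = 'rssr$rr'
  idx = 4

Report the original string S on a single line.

Answer: rsrrsr$

Derivation:
LF mapping: 1 5 6 2 0 3 4
Walk LF starting at row 4, prepending L[row]:
  step 1: row=4, L[4]='$', prepend. Next row=LF[4]=0
  step 2: row=0, L[0]='r', prepend. Next row=LF[0]=1
  step 3: row=1, L[1]='s', prepend. Next row=LF[1]=5
  step 4: row=5, L[5]='r', prepend. Next row=LF[5]=3
  step 5: row=3, L[3]='r', prepend. Next row=LF[3]=2
  step 6: row=2, L[2]='s', prepend. Next row=LF[2]=6
  step 7: row=6, L[6]='r', prepend. Next row=LF[6]=4
Reversed output: rsrrsr$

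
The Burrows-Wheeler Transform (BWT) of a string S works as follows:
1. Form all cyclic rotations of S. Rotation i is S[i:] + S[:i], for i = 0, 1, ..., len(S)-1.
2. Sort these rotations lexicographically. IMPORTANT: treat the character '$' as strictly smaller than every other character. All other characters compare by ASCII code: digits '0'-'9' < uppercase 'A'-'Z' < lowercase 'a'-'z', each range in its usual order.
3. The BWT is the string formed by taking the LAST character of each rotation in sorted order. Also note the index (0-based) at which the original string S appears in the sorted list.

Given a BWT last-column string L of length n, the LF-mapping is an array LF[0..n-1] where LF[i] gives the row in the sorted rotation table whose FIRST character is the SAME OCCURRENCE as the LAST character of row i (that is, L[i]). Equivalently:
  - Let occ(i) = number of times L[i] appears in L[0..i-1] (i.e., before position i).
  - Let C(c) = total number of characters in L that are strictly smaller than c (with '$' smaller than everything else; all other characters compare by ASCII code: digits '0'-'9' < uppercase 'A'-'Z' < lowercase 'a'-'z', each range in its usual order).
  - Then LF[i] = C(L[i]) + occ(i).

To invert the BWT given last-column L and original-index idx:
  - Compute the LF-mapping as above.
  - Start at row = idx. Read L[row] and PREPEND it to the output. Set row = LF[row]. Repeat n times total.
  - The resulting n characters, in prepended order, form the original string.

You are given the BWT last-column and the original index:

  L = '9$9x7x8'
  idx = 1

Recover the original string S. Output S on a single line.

Answer: 798xx9$

Derivation:
LF mapping: 3 0 4 5 1 6 2
Walk LF starting at row 1, prepending L[row]:
  step 1: row=1, L[1]='$', prepend. Next row=LF[1]=0
  step 2: row=0, L[0]='9', prepend. Next row=LF[0]=3
  step 3: row=3, L[3]='x', prepend. Next row=LF[3]=5
  step 4: row=5, L[5]='x', prepend. Next row=LF[5]=6
  step 5: row=6, L[6]='8', prepend. Next row=LF[6]=2
  step 6: row=2, L[2]='9', prepend. Next row=LF[2]=4
  step 7: row=4, L[4]='7', prepend. Next row=LF[4]=1
Reversed output: 798xx9$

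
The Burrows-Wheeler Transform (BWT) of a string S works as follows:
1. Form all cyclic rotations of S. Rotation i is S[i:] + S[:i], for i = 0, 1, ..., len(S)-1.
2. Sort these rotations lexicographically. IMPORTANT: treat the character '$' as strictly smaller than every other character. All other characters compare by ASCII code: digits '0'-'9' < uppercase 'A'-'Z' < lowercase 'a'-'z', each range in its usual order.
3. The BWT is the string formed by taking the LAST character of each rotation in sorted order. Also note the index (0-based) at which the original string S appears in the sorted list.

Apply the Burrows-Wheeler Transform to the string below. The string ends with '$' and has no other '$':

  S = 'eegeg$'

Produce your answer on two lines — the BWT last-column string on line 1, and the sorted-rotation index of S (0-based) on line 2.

Answer: g$geee
1

Derivation:
All 6 rotations (rotation i = S[i:]+S[:i]):
  rot[0] = eegeg$
  rot[1] = egeg$e
  rot[2] = geg$ee
  rot[3] = eg$eeg
  rot[4] = g$eege
  rot[5] = $eegeg
Sorted (with $ < everything):
  sorted[0] = $eegeg  (last char: 'g')
  sorted[1] = eegeg$  (last char: '$')
  sorted[2] = eg$eeg  (last char: 'g')
  sorted[3] = egeg$e  (last char: 'e')
  sorted[4] = g$eege  (last char: 'e')
  sorted[5] = geg$ee  (last char: 'e')
Last column: g$geee
Original string S is at sorted index 1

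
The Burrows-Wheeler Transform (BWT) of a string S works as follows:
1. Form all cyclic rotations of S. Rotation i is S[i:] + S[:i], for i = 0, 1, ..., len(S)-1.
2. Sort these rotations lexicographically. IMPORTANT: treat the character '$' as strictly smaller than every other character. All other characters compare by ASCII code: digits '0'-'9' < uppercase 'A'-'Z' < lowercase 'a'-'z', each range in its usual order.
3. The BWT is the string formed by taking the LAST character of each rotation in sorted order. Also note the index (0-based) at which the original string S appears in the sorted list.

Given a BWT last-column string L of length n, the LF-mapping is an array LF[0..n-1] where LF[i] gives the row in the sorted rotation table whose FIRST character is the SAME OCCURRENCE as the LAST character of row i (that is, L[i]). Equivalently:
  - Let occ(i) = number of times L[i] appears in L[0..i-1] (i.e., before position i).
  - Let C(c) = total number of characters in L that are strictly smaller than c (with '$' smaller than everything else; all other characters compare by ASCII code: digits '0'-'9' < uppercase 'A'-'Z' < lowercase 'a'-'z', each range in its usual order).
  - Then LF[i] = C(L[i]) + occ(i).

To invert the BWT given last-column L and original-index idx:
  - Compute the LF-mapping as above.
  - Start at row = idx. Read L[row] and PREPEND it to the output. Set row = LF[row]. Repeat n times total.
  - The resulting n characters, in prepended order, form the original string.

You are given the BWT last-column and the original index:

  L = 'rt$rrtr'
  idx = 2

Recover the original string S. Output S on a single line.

LF mapping: 1 5 0 2 3 6 4
Walk LF starting at row 2, prepending L[row]:
  step 1: row=2, L[2]='$', prepend. Next row=LF[2]=0
  step 2: row=0, L[0]='r', prepend. Next row=LF[0]=1
  step 3: row=1, L[1]='t', prepend. Next row=LF[1]=5
  step 4: row=5, L[5]='t', prepend. Next row=LF[5]=6
  step 5: row=6, L[6]='r', prepend. Next row=LF[6]=4
  step 6: row=4, L[4]='r', prepend. Next row=LF[4]=3
  step 7: row=3, L[3]='r', prepend. Next row=LF[3]=2
Reversed output: rrrttr$

Answer: rrrttr$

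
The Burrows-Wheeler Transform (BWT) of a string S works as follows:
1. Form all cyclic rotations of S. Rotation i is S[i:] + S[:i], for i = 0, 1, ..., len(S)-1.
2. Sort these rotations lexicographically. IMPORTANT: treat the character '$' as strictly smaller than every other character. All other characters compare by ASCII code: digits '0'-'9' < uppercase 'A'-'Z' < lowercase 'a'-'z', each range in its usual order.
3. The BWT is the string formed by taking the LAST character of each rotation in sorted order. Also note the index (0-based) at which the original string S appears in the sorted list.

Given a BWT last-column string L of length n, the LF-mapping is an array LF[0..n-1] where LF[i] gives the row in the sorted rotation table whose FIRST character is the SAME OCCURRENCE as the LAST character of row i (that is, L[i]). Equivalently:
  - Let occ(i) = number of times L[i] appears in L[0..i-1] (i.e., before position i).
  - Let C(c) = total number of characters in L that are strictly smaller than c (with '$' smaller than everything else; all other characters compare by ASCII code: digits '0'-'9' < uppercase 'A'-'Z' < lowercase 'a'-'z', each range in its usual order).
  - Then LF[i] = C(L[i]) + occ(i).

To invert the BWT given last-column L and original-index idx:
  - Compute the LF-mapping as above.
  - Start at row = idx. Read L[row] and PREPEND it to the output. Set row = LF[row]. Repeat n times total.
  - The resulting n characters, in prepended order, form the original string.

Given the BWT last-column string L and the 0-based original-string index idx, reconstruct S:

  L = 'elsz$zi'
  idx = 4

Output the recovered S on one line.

LF mapping: 1 3 4 5 0 6 2
Walk LF starting at row 4, prepending L[row]:
  step 1: row=4, L[4]='$', prepend. Next row=LF[4]=0
  step 2: row=0, L[0]='e', prepend. Next row=LF[0]=1
  step 3: row=1, L[1]='l', prepend. Next row=LF[1]=3
  step 4: row=3, L[3]='z', prepend. Next row=LF[3]=5
  step 5: row=5, L[5]='z', prepend. Next row=LF[5]=6
  step 6: row=6, L[6]='i', prepend. Next row=LF[6]=2
  step 7: row=2, L[2]='s', prepend. Next row=LF[2]=4
Reversed output: sizzle$

Answer: sizzle$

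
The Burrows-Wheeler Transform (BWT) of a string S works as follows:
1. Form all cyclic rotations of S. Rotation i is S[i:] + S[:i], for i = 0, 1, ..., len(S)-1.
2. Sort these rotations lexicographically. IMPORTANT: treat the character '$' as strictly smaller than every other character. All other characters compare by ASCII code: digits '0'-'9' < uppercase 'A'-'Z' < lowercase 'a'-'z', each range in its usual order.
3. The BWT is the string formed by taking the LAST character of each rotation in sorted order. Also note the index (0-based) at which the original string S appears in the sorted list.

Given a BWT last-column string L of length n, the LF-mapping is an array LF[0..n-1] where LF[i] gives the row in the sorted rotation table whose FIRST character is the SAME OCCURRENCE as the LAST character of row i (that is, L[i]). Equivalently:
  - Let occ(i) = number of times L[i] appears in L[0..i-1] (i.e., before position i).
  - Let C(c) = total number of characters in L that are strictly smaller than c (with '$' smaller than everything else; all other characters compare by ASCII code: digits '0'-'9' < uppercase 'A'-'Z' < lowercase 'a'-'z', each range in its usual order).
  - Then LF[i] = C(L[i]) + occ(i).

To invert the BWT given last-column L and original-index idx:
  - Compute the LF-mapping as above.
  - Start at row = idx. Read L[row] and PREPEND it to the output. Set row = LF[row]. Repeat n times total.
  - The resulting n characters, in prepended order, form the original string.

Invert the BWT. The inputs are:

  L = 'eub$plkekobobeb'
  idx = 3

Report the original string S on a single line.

Answer: bookkeepbubble$

Derivation:
LF mapping: 5 14 1 0 13 10 8 6 9 11 2 12 3 7 4
Walk LF starting at row 3, prepending L[row]:
  step 1: row=3, L[3]='$', prepend. Next row=LF[3]=0
  step 2: row=0, L[0]='e', prepend. Next row=LF[0]=5
  step 3: row=5, L[5]='l', prepend. Next row=LF[5]=10
  step 4: row=10, L[10]='b', prepend. Next row=LF[10]=2
  step 5: row=2, L[2]='b', prepend. Next row=LF[2]=1
  step 6: row=1, L[1]='u', prepend. Next row=LF[1]=14
  step 7: row=14, L[14]='b', prepend. Next row=LF[14]=4
  step 8: row=4, L[4]='p', prepend. Next row=LF[4]=13
  step 9: row=13, L[13]='e', prepend. Next row=LF[13]=7
  step 10: row=7, L[7]='e', prepend. Next row=LF[7]=6
  step 11: row=6, L[6]='k', prepend. Next row=LF[6]=8
  step 12: row=8, L[8]='k', prepend. Next row=LF[8]=9
  step 13: row=9, L[9]='o', prepend. Next row=LF[9]=11
  step 14: row=11, L[11]='o', prepend. Next row=LF[11]=12
  step 15: row=12, L[12]='b', prepend. Next row=LF[12]=3
Reversed output: bookkeepbubble$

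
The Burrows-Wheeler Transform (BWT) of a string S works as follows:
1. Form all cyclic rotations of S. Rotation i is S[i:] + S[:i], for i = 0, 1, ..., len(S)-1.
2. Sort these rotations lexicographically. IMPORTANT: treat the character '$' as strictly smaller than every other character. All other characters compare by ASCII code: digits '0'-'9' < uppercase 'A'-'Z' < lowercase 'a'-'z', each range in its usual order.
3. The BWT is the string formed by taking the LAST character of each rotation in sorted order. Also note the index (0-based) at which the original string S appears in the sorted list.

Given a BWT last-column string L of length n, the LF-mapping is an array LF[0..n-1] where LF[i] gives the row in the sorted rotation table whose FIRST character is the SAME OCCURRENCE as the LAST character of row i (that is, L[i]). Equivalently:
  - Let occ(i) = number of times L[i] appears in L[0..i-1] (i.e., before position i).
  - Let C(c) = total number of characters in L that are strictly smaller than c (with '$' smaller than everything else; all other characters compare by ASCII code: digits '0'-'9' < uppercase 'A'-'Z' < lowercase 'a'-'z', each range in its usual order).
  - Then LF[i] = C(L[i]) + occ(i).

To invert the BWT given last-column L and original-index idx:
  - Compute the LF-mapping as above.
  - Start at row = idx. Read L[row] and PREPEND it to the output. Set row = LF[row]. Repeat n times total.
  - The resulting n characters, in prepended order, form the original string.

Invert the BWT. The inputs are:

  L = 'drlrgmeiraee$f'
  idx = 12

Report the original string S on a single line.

LF mapping: 2 11 9 12 7 10 3 8 13 1 4 5 0 6
Walk LF starting at row 12, prepending L[row]:
  step 1: row=12, L[12]='$', prepend. Next row=LF[12]=0
  step 2: row=0, L[0]='d', prepend. Next row=LF[0]=2
  step 3: row=2, L[2]='l', prepend. Next row=LF[2]=9
  step 4: row=9, L[9]='a', prepend. Next row=LF[9]=1
  step 5: row=1, L[1]='r', prepend. Next row=LF[1]=11
  step 6: row=11, L[11]='e', prepend. Next row=LF[11]=5
  step 7: row=5, L[5]='m', prepend. Next row=LF[5]=10
  step 8: row=10, L[10]='e', prepend. Next row=LF[10]=4
  step 9: row=4, L[4]='g', prepend. Next row=LF[4]=7
  step 10: row=7, L[7]='i', prepend. Next row=LF[7]=8
  step 11: row=8, L[8]='r', prepend. Next row=LF[8]=13
  step 12: row=13, L[13]='f', prepend. Next row=LF[13]=6
  step 13: row=6, L[6]='e', prepend. Next row=LF[6]=3
  step 14: row=3, L[3]='r', prepend. Next row=LF[3]=12
Reversed output: refrigemerald$

Answer: refrigemerald$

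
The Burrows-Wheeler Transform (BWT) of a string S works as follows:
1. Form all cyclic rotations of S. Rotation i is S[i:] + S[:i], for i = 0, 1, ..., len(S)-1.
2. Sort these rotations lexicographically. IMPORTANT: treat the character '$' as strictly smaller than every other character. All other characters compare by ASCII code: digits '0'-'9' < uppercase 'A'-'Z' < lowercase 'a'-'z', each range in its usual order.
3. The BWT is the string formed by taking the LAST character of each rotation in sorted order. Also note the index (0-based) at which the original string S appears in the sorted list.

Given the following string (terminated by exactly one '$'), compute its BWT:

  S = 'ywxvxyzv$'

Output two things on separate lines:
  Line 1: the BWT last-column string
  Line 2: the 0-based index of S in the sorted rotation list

All 9 rotations (rotation i = S[i:]+S[:i]):
  rot[0] = ywxvxyzv$
  rot[1] = wxvxyzv$y
  rot[2] = xvxyzv$yw
  rot[3] = vxyzv$ywx
  rot[4] = xyzv$ywxv
  rot[5] = yzv$ywxvx
  rot[6] = zv$ywxvxy
  rot[7] = v$ywxvxyz
  rot[8] = $ywxvxyzv
Sorted (with $ < everything):
  sorted[0] = $ywxvxyzv  (last char: 'v')
  sorted[1] = v$ywxvxyz  (last char: 'z')
  sorted[2] = vxyzv$ywx  (last char: 'x')
  sorted[3] = wxvxyzv$y  (last char: 'y')
  sorted[4] = xvxyzv$yw  (last char: 'w')
  sorted[5] = xyzv$ywxv  (last char: 'v')
  sorted[6] = ywxvxyzv$  (last char: '$')
  sorted[7] = yzv$ywxvx  (last char: 'x')
  sorted[8] = zv$ywxvxy  (last char: 'y')
Last column: vzxywv$xy
Original string S is at sorted index 6

Answer: vzxywv$xy
6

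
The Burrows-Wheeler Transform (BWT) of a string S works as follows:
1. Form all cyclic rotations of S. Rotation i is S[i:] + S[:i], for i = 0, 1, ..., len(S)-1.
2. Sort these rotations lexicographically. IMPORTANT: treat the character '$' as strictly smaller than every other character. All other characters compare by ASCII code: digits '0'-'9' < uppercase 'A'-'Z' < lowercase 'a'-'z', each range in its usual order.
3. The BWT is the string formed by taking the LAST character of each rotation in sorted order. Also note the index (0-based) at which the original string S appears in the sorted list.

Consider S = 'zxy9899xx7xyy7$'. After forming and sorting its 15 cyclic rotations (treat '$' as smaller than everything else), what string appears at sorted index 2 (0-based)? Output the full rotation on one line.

All 15 rotations (rotation i = S[i:]+S[:i]):
  rot[0] = zxy9899xx7xyy7$
  rot[1] = xy9899xx7xyy7$z
  rot[2] = y9899xx7xyy7$zx
  rot[3] = 9899xx7xyy7$zxy
  rot[4] = 899xx7xyy7$zxy9
  rot[5] = 99xx7xyy7$zxy98
  rot[6] = 9xx7xyy7$zxy989
  rot[7] = xx7xyy7$zxy9899
  rot[8] = x7xyy7$zxy9899x
  rot[9] = 7xyy7$zxy9899xx
  rot[10] = xyy7$zxy9899xx7
  rot[11] = yy7$zxy9899xx7x
  rot[12] = y7$zxy9899xx7xy
  rot[13] = 7$zxy9899xx7xyy
  rot[14] = $zxy9899xx7xyy7
Sorted (with $ < everything):
  sorted[0] = $zxy9899xx7xyy7
  sorted[1] = 7$zxy9899xx7xyy
  sorted[2] = 7xyy7$zxy9899xx
  sorted[3] = 899xx7xyy7$zxy9
  sorted[4] = 9899xx7xyy7$zxy
  sorted[5] = 99xx7xyy7$zxy98
  sorted[6] = 9xx7xyy7$zxy989
  sorted[7] = x7xyy7$zxy9899x
  sorted[8] = xx7xyy7$zxy9899
  sorted[9] = xy9899xx7xyy7$z
  sorted[10] = xyy7$zxy9899xx7
  sorted[11] = y7$zxy9899xx7xy
  sorted[12] = y9899xx7xyy7$zx
  sorted[13] = yy7$zxy9899xx7x
  sorted[14] = zxy9899xx7xyy7$
sorted[2] = 7xyy7$zxy9899xx

Answer: 7xyy7$zxy9899xx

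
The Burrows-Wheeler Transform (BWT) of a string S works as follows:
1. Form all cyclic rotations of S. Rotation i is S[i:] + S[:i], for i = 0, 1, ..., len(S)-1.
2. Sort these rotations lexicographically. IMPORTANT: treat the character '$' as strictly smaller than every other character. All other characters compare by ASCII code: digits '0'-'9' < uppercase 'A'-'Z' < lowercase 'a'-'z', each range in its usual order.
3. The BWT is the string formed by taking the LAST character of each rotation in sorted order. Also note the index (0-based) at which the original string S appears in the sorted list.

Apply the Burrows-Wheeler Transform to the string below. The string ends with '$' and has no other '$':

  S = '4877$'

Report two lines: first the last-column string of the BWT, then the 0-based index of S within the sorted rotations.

All 5 rotations (rotation i = S[i:]+S[:i]):
  rot[0] = 4877$
  rot[1] = 877$4
  rot[2] = 77$48
  rot[3] = 7$487
  rot[4] = $4877
Sorted (with $ < everything):
  sorted[0] = $4877  (last char: '7')
  sorted[1] = 4877$  (last char: '$')
  sorted[2] = 7$487  (last char: '7')
  sorted[3] = 77$48  (last char: '8')
  sorted[4] = 877$4  (last char: '4')
Last column: 7$784
Original string S is at sorted index 1

Answer: 7$784
1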